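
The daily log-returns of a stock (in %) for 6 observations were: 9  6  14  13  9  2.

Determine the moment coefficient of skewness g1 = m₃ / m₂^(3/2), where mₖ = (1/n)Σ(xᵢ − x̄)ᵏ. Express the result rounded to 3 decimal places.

-0.328

x̄ = (9 + 6 + 14 + 13 + 9 + 2) / 6 = 8.8333
deviations (xᵢ − x̄): 0.1667, -2.8333, 5.1667, 4.1667, 0.1667, -6.8333
Σ(xᵢ − x̄)² = 98.8333 ⇒ m₂ = 98.8333/6 = 16.47222
Σ(xᵢ − x̄)³ = -131.5556 ⇒ m₃ = -131.5556/6 = -21.92593
m₂^(3/2) = 16.47222^(1.5) = 66.85414
g1 = m₃ / m₂^(3/2) = -21.92593 / 66.85414 ≈ -0.328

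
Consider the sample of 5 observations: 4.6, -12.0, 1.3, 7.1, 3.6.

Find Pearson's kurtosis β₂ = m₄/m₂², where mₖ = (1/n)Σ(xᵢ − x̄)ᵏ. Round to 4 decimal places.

2.8938

x̄ = 0.9200
Σ(xᵢ − x̄)² = 225.9880 ⇒ m₂ = 45.19760
Σ(xᵢ − x̄)⁴ = 29558.0868 ⇒ m₄ = 5911.61735
m₂² = 2042.82305
β₂ = m₄/m₂² = 5911.61735 / 2042.82305 ≈ 2.8938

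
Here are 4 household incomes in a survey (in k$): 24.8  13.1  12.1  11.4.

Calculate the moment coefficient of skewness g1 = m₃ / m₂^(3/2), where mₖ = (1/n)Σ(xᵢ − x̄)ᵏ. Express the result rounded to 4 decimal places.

1.1133

x̄ = (24.8 + 13.1 + 12.1 + 11.4) / 4 = 15.3500
deviations (xᵢ − x̄): 9.4500, -2.2500, -3.2500, -3.9500
Σ(xᵢ − x̄)² = 120.5300 ⇒ m₂ = 120.5300/4 = 30.13250
Σ(xᵢ − x̄)³ = 736.5600 ⇒ m₃ = 736.5600/4 = 184.14000
m₂^(3/2) = 30.13250^(1.5) = 165.40657
g1 = m₃ / m₂^(3/2) = 184.14000 / 165.40657 ≈ 1.1133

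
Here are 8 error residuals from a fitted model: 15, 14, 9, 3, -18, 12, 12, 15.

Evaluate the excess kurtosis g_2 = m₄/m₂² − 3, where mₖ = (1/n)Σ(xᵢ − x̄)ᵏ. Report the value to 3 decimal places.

x̄ = 7.7500
Σ(xᵢ − x̄)² = 867.5000 ⇒ m₂ = 108.43750
Σ(xᵢ − x̄)⁴ = 447867.4063 ⇒ m₄ = 55983.42578
m₂² = 11758.69141
g_2 = m₄/m₂² − 3 = 4.76103 − 3 ≈ 1.761

1.761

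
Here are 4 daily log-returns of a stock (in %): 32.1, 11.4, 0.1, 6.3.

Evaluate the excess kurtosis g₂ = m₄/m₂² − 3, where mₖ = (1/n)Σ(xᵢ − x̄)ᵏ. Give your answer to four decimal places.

x̄ = 12.4750
Σ(xᵢ − x̄)² = 577.5675 ⇒ m₂ = 144.39188
Σ(xᵢ − x̄)⁴ = 173240.6321 ⇒ m₄ = 43310.15802
m₂² = 20849.01357
g₂ = m₄/m₂² − 3 = 2.07732 − 3 ≈ -0.9227

-0.9227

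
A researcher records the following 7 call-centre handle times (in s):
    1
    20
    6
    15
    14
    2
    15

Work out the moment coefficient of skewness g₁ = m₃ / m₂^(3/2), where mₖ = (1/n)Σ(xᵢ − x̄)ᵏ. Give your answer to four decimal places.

x̄ = (1 + 20 + 6 + 15 + 14 + 2 + 15) / 7 = 10.4286
deviations (xᵢ − x̄): -9.4286, 9.5714, -4.4286, 4.5714, 3.5714, -8.4286, 4.5714
Σ(xᵢ − x̄)² = 325.7143 ⇒ m₂ = 325.7143/7 = 46.53061
Σ(xᵢ − x̄)³ = -410.3265 ⇒ m₃ = -410.3265/7 = -58.61808
m₂^(3/2) = 46.53061^(1.5) = 317.40090
g₁ = m₃ / m₂^(3/2) = -58.61808 / 317.40090 ≈ -0.1847

-0.1847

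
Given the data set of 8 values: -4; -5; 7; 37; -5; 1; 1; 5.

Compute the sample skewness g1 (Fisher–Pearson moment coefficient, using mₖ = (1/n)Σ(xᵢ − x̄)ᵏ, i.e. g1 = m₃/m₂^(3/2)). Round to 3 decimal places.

x̄ = (-4 - 5 + 7 + 37 - 5 + 1 + 1 + 5) / 8 = 4.6250
deviations (xᵢ − x̄): -8.6250, -9.6250, 2.3750, 32.3750, -9.6250, -3.6250, -3.6250, 0.3750
Σ(xᵢ − x̄)² = 1339.8750 ⇒ m₂ = 1339.8750/8 = 167.48438
Σ(xᵢ − x̄)³ = 31426.7813 ⇒ m₃ = 31426.7813/8 = 3928.34766
m₂^(3/2) = 167.48438^(1.5) = 2167.51167
g1 = m₃ / m₂^(3/2) = 3928.34766 / 2167.51167 ≈ 1.812

1.812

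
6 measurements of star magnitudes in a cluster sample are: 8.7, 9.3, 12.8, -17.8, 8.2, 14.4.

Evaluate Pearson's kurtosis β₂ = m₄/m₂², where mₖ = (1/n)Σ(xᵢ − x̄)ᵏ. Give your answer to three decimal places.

3.908

x̄ = 5.9333
Σ(xᵢ − x̄)² = 706.2333 ⇒ m₂ = 117.70556
Σ(xᵢ − x̄)⁴ = 324849.6884 ⇒ m₄ = 54141.61473
m₂² = 13854.59781
β₂ = m₄/m₂² = 54141.61473 / 13854.59781 ≈ 3.908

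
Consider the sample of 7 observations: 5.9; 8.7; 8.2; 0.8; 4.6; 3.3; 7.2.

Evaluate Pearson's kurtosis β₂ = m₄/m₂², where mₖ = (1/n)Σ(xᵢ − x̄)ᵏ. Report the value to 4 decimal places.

2.0550

x̄ = 5.5286
Σ(xᵢ − x̄)² = 48.3143 ⇒ m₂ = 6.90204
Σ(xᵢ − x̄)⁴ = 685.2684 ⇒ m₄ = 97.89548
m₂² = 47.63817
β₂ = m₄/m₂² = 97.89548 / 47.63817 ≈ 2.0550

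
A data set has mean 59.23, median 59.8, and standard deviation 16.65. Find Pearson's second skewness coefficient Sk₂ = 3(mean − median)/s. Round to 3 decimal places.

-0.103

Sk₂ = 3(59.23 − 59.8) / 16.65 = 3 × -0.5700 / 16.65
    = -1.7100 / 16.65 ≈ -0.103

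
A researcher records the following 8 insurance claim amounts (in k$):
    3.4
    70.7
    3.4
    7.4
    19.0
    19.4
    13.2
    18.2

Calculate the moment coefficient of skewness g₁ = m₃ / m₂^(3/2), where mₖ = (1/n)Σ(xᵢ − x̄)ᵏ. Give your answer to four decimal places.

x̄ = (3.4 + 70.7 + 3.4 + 7.4 + 19.0 + 19.4 + 13.2 + 18.2) / 8 = 19.3375
deviations (xᵢ − x̄): -15.9375, 51.3625, -15.9375, -11.9375, -0.3375, 0.0625, -6.1375, -1.1375
Σ(xᵢ − x̄)² = 3327.6988 ⇒ m₂ = 3327.6988/8 = 415.96234
Σ(xᵢ − x̄)³ = 125469.5225 ⇒ m₃ = 125469.5225/8 = 15683.69031
m₂^(3/2) = 415.96234^(1.5) = 8483.61644
g₁ = m₃ / m₂^(3/2) = 15683.69031 / 8483.61644 ≈ 1.8487

1.8487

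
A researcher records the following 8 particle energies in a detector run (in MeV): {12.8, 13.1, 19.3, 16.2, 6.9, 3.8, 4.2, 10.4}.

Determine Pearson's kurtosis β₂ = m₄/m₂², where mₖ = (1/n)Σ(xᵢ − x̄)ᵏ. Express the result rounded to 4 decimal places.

x̄ = 10.8375
Σ(xᵢ − x̄)² = 218.6188 ⇒ m₂ = 27.32734
Σ(xᵢ − x̄)⁴ = 10630.7586 ⇒ m₄ = 1328.84482
m₂² = 746.78372
β₂ = m₄/m₂² = 1328.84482 / 746.78372 ≈ 1.7794

1.7794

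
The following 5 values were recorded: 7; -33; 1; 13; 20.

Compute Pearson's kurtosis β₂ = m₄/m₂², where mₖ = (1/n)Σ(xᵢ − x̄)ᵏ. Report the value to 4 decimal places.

2.7239

x̄ = 1.6000
Σ(xᵢ − x̄)² = 1695.2000 ⇒ m₂ = 339.04000
Σ(xᵢ − x̄)⁴ = 1565554.9760 ⇒ m₄ = 313110.99520
m₂² = 114948.12160
β₂ = m₄/m₂² = 313110.99520 / 114948.12160 ≈ 2.7239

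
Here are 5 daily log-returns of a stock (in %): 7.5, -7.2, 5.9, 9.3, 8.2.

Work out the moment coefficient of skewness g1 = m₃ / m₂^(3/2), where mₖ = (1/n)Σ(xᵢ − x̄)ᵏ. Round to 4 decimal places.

-1.3794

x̄ = (7.5 - 7.2 + 5.9 + 9.3 + 8.2) / 5 = 4.7400
deviations (xᵢ − x̄): 2.7600, -11.9400, 1.1600, 4.5600, 3.4600
Σ(xᵢ − x̄)² = 184.2920 ⇒ m₂ = 184.2920/5 = 36.85840
Σ(xᵢ − x̄)³ = -1543.3834 ⇒ m₃ = -1543.3834/5 = -308.67667
m₂^(3/2) = 36.85840^(1.5) = 223.77147
g1 = m₃ / m₂^(3/2) = -308.67667 / 223.77147 ≈ -1.3794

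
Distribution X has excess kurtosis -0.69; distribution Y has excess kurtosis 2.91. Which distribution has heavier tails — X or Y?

Y

Higher excess kurtosis ⇒ heavier tails relative to the normal distribution.
-0.69 vs 2.91: the larger is 2.91, so Y has heavier tails. (Y is leptokurtic — heavier-than-normal tails; the other is platykurtic.)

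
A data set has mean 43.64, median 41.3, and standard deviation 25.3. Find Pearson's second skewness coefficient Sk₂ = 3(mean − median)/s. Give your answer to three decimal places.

0.277

Sk₂ = 3(43.64 − 41.3) / 25.3 = 3 × 2.3400 / 25.3
    = 7.0200 / 25.3 ≈ 0.277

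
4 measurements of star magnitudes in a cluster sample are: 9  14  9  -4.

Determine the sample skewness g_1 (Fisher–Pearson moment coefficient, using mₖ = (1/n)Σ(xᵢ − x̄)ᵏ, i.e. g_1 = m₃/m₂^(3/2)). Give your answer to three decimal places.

x̄ = (9 + 14 + 9 - 4) / 4 = 7.0000
deviations (xᵢ − x̄): 2.0000, 7.0000, 2.0000, -11.0000
Σ(xᵢ − x̄)² = 178.0000 ⇒ m₂ = 178.0000/4 = 44.50000
Σ(xᵢ − x̄)³ = -972.0000 ⇒ m₃ = -972.0000/4 = -243.00000
m₂^(3/2) = 44.50000^(1.5) = 296.85203
g_1 = m₃ / m₂^(3/2) = -243.00000 / 296.85203 ≈ -0.819

-0.819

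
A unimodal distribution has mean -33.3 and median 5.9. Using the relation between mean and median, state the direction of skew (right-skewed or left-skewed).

left-skewed

mean − median = -33.3 − 5.9 = -39.2
mean < median ⇒ the longer tail is on the left ⇒ left-skewed (negatively skewed).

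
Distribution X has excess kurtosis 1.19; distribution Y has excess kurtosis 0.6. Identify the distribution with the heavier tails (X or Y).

X

Higher excess kurtosis ⇒ heavier tails relative to the normal distribution.
1.19 vs 0.6: the larger is 1.19, so X has heavier tails.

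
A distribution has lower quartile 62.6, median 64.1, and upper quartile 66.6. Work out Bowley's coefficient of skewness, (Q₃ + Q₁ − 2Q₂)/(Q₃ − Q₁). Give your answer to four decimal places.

0.2500

numerator: Q₃ + Q₁ − 2Q₂ = 66.6 + 62.6 − 2×64.1 = 1.0000
denominator: Q₃ − Q₁ = 66.6 − 62.6 = 4.0000
Bowley skewness = 1.0000 / 4.0000 ≈ 0.2500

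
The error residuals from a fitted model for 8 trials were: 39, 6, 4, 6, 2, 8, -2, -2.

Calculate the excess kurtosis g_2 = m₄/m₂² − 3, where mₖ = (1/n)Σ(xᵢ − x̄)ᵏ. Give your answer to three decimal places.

x̄ = 7.6250
Σ(xᵢ − x̄)² = 1219.8750 ⇒ m₂ = 152.48438
Σ(xᵢ − x̄)⁴ = 987377.2441 ⇒ m₄ = 123422.15552
m₂² = 23251.48462
g_2 = m₄/m₂² − 3 = 5.30814 − 3 ≈ 2.308

2.308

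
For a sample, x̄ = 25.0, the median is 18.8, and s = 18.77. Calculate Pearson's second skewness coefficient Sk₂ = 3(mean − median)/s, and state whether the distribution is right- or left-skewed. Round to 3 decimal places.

0.991, right-skewed

Sk₂ = 3(25.0 − 18.8) / 18.77 = 3 × 6.2000 / 18.77
    = 18.6000 / 18.77 ≈ 0.991
Sk₂ > 0 ⇒ mean > median ⇒ right-skewed (positive skew).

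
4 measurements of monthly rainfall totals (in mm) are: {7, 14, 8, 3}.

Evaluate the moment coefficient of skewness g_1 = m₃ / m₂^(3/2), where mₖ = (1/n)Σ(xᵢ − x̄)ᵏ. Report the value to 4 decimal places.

0.3687

x̄ = (7 + 14 + 8 + 3) / 4 = 8.0000
deviations (xᵢ − x̄): -1.0000, 6.0000, 0.0000, -5.0000
Σ(xᵢ − x̄)² = 62.0000 ⇒ m₂ = 62.0000/4 = 15.50000
Σ(xᵢ − x̄)³ = 90.0000 ⇒ m₃ = 90.0000/4 = 22.50000
m₂^(3/2) = 15.50000^(1.5) = 61.02356
g_1 = m₃ / m₂^(3/2) = 22.50000 / 61.02356 ≈ 0.3687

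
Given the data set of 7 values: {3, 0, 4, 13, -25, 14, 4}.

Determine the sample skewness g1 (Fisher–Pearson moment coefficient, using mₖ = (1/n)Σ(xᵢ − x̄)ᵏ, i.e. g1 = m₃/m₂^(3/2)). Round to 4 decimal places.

x̄ = (3 + 0 + 4 + 13 - 25 + 14 + 4) / 7 = 1.8571
deviations (xᵢ − x̄): 1.1429, -1.8571, 2.1429, 11.1429, -26.8571, 12.1429, 2.1429
Σ(xᵢ − x̄)² = 1006.8571 ⇒ m₂ = 1006.8571/7 = 143.83673
Σ(xᵢ − x̄)³ = -16183.4694 ⇒ m₃ = -16183.4694/7 = -2311.92420
m₂^(3/2) = 143.83673^(1.5) = 1725.06206
g1 = m₃ / m₂^(3/2) = -2311.92420 / 1725.06206 ≈ -1.3402

-1.3402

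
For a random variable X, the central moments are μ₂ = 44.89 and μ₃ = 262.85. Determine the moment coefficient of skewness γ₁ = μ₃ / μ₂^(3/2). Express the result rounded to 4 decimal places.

σ = √μ₂ = √44.89 = 6.70000
σ³ = μ₂^(3/2) = 300.76300
γ₁ = μ₃/σ³ = 262.85 / 300.76300 ≈ 0.8739

0.8739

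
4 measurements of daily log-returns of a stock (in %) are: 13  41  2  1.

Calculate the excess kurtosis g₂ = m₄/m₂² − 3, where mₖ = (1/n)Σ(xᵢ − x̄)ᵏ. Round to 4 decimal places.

x̄ = 14.2500
Σ(xᵢ − x̄)² = 1042.7500 ⇒ m₂ = 260.68750
Σ(xᵢ − x̄)⁴ = 565373.0781 ⇒ m₄ = 141343.26953
m₂² = 67957.97266
g₂ = m₄/m₂² − 3 = 2.07986 − 3 ≈ -0.9201

-0.9201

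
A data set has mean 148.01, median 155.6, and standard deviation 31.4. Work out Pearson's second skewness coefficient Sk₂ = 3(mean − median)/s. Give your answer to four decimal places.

-0.7252

Sk₂ = 3(148.01 − 155.6) / 31.4 = 3 × -7.5900 / 31.4
    = -22.7700 / 31.4 ≈ -0.7252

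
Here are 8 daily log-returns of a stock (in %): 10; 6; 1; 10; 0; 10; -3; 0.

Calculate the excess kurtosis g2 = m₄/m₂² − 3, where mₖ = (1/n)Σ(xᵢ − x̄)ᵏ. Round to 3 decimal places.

-1.657

x̄ = 4.2500
Σ(xᵢ − x̄)² = 201.5000 ⇒ m₂ = 25.18750
Σ(xᵢ − x̄)⁴ = 6815.6563 ⇒ m₄ = 851.95703
m₂² = 634.41016
g2 = m₄/m₂² − 3 = 1.34291 − 3 ≈ -1.657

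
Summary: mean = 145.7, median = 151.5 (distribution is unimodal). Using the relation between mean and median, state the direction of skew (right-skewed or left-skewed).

mean − median = 145.7 − 151.5 = -5.8
mean < median ⇒ the longer tail is on the left ⇒ left-skewed (negatively skewed).

left-skewed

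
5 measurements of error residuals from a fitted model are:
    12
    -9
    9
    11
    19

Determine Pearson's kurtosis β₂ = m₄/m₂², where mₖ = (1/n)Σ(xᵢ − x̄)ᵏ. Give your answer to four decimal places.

x̄ = 8.4000
Σ(xᵢ − x̄)² = 435.2000 ⇒ m₂ = 87.04000
Σ(xᵢ − x̄)⁴ = 104502.1760 ⇒ m₄ = 20900.43520
m₂² = 7575.96160
β₂ = m₄/m₂² = 20900.43520 / 7575.96160 ≈ 2.7588

2.7588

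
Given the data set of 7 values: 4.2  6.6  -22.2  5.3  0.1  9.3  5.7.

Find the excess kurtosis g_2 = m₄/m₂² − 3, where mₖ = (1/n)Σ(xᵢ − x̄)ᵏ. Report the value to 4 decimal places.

1.5620

x̄ = 1.2857
Σ(xᵢ − x̄)² = 689.5486 ⇒ m₂ = 98.50694
Σ(xᵢ − x̄)⁴ = 309875.5575 ⇒ m₄ = 44267.93679
m₂² = 9703.61699
g_2 = m₄/m₂² − 3 = 4.56200 − 3 ≈ 1.5620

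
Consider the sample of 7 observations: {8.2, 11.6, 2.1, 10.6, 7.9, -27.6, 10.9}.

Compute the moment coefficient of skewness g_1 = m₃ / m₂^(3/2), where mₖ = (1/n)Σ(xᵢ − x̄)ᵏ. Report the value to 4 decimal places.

-1.8372

x̄ = (8.2 + 11.6 + 2.1 + 10.6 + 7.9 - 27.6 + 10.9) / 7 = 3.3857
deviations (xᵢ − x̄): 4.8143, 8.2143, -1.2857, 7.2143, 4.5143, -30.9857, 7.5143
Σ(xᵢ − x̄)² = 1181.3086 ⇒ m₂ = 1181.3086/7 = 168.75837
Σ(xᵢ − x̄)³ = -28194.3615 ⇒ m₃ = -28194.3615/7 = -4027.76592
m₂^(3/2) = 168.75837^(1.5) = 2192.28985
g_1 = m₃ / m₂^(3/2) = -4027.76592 / 2192.28985 ≈ -1.8372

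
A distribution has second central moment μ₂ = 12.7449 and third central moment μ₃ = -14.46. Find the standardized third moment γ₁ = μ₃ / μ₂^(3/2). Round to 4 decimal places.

σ = √μ₂ = √12.7449 = 3.57000
σ³ = μ₂^(3/2) = 45.49929
γ₁ = μ₃/σ³ = -14.46 / 45.49929 ≈ -0.3178

-0.3178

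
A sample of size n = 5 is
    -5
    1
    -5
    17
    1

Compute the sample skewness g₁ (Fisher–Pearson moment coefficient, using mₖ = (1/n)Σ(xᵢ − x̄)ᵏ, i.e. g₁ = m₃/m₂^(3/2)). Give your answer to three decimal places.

x̄ = (-5 + 1 - 5 + 17 + 1) / 5 = 1.8000
deviations (xᵢ − x̄): -6.8000, -0.8000, -6.8000, 15.2000, -0.8000
Σ(xᵢ − x̄)² = 324.8000 ⇒ m₂ = 324.8000/5 = 64.96000
Σ(xᵢ − x̄)³ = 2881.9200 ⇒ m₃ = 2881.9200/5 = 576.38400
m₂^(3/2) = 64.96000^(1.5) = 523.56309
g₁ = m₃ / m₂^(3/2) = 576.38400 / 523.56309 ≈ 1.101

1.101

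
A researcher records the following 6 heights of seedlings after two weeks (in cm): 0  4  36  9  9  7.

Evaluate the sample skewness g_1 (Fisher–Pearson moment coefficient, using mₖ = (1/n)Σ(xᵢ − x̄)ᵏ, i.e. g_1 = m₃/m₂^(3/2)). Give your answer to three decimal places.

1.493

x̄ = (0 + 4 + 36 + 9 + 9 + 7) / 6 = 10.8333
deviations (xᵢ − x̄): -10.8333, -6.8333, 25.1667, -1.8333, -1.8333, -3.8333
Σ(xᵢ − x̄)² = 818.8333 ⇒ m₂ = 818.8333/6 = 136.47222
Σ(xᵢ − x̄)³ = 14280.4444 ⇒ m₃ = 14280.4444/6 = 2380.07407
m₂^(3/2) = 136.47222^(1.5) = 1594.28660
g_1 = m₃ / m₂^(3/2) = 2380.07407 / 1594.28660 ≈ 1.493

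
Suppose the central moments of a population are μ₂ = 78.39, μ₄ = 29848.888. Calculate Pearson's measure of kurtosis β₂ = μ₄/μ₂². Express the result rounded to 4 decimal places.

μ₂² = 78.39² = 6144.99210
μ₄/μ₂² = 29848.888 / 6144.99210 = 4.85743
β₂ ≈ 4.8574

4.8574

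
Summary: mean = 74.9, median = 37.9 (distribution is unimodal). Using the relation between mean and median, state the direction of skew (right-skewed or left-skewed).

mean − median = 74.9 − 37.9 = 37.0
mean > median ⇒ the longer tail is on the right ⇒ right-skewed (positively skewed).

right-skewed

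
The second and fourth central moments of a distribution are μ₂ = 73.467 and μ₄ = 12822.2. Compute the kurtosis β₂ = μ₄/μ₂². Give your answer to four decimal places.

2.3756

μ₂² = 73.467² = 5397.40009
μ₄/μ₂² = 12822.2 / 5397.40009 = 2.37563
β₂ ≈ 2.3756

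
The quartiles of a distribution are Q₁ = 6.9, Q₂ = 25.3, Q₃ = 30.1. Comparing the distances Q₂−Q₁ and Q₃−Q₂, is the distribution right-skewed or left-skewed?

left-skewed

Q₂ − Q₁ = 18.4;  Q₃ − Q₂ = 4.8
Q₂ − Q₁ > Q₃ − Q₂ ⇒ the lower half is more spread out ⇒ left-skewed.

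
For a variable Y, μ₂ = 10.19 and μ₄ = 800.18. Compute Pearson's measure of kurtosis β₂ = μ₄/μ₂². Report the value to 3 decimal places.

μ₂² = 10.19² = 103.83610
μ₄/μ₂² = 800.18 / 103.83610 = 7.70618
β₂ ≈ 7.706

7.706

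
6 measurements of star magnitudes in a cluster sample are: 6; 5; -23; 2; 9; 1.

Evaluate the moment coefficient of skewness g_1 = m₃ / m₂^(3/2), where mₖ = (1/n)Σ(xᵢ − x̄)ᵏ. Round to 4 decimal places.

x̄ = (6 + 5 - 23 + 2 + 9 + 1) / 6 = 0.0000
deviations (xᵢ − x̄): 6.0000, 5.0000, -23.0000, 2.0000, 9.0000, 1.0000
Σ(xᵢ − x̄)² = 676.0000 ⇒ m₂ = 676.0000/6 = 112.66667
Σ(xᵢ − x̄)³ = -11088.0000 ⇒ m₃ = -11088.0000/6 = -1848.00000
m₂^(3/2) = 112.66667^(1.5) = 1195.89533
g_1 = m₃ / m₂^(3/2) = -1848.00000 / 1195.89533 ≈ -1.5453

-1.5453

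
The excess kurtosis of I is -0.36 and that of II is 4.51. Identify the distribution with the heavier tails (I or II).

Higher excess kurtosis ⇒ heavier tails relative to the normal distribution.
-0.36 vs 4.51: the larger is 4.51, so II has heavier tails. (II is leptokurtic — heavier-than-normal tails; the other is platykurtic.)

II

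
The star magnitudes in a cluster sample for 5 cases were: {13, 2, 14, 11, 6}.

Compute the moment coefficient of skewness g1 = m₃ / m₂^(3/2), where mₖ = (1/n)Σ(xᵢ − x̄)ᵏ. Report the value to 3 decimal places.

-0.504

x̄ = (13 + 2 + 14 + 11 + 6) / 5 = 9.2000
deviations (xᵢ − x̄): 3.8000, -7.2000, 4.8000, 1.8000, -3.2000
Σ(xᵢ − x̄)² = 102.8000 ⇒ m₂ = 102.8000/5 = 20.56000
Σ(xᵢ − x̄)³ = -234.7200 ⇒ m₃ = -234.7200/5 = -46.94400
m₂^(3/2) = 20.56000^(1.5) = 93.22549
g1 = m₃ / m₂^(3/2) = -46.94400 / 93.22549 ≈ -0.504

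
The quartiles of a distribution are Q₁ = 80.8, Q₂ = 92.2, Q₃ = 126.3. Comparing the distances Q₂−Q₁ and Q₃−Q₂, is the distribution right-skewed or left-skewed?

right-skewed

Q₂ − Q₁ = 11.4;  Q₃ − Q₂ = 34.1
Q₃ − Q₂ > Q₂ − Q₁ ⇒ the upper half is more spread out ⇒ right-skewed.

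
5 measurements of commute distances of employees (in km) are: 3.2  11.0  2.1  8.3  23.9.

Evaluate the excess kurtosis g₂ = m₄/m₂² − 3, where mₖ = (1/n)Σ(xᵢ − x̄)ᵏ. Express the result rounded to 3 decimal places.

-0.544

x̄ = 9.7000
Σ(xᵢ − x̄)² = 305.3000 ⇒ m₂ = 61.06000
Σ(xᵢ − x̄)⁴ = 45786.6674 ⇒ m₄ = 9157.33348
m₂² = 3728.32360
g₂ = m₄/m₂² − 3 = 2.45615 − 3 ≈ -0.544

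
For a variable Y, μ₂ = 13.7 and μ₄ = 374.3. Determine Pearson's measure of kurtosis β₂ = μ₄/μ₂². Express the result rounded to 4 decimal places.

1.9942

μ₂² = 13.7² = 187.69000
μ₄/μ₂² = 374.3 / 187.69000 = 1.99425
β₂ ≈ 1.9942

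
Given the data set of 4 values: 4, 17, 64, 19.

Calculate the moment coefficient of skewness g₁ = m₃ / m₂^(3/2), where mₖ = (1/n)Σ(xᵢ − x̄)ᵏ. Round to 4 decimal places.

x̄ = (4 + 17 + 64 + 19) / 4 = 26.0000
deviations (xᵢ − x̄): -22.0000, -9.0000, 38.0000, -7.0000
Σ(xᵢ − x̄)² = 2058.0000 ⇒ m₂ = 2058.0000/4 = 514.50000
Σ(xᵢ − x̄)³ = 43152.0000 ⇒ m₃ = 43152.0000/4 = 10788.00000
m₂^(3/2) = 514.50000^(1.5) = 11670.19381
g₁ = m₃ / m₂^(3/2) = 10788.00000 / 11670.19381 ≈ 0.9244

0.9244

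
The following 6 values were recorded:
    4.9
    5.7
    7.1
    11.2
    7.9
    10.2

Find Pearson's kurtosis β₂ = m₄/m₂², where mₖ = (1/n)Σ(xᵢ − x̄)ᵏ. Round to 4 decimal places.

x̄ = 7.8333
Σ(xᵢ − x̄)² = 30.6333 ⇒ m₂ = 5.10556
Σ(xᵢ − x̄)⁴ = 254.8804 ⇒ m₄ = 42.48006
m₂² = 26.06670
β₂ = m₄/m₂² = 42.48006 / 26.06670 ≈ 1.6297

1.6297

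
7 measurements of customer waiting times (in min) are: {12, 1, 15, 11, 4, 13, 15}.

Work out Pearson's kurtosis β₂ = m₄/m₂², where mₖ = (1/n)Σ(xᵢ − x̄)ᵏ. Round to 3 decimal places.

2.055

x̄ = 10.1429
Σ(xᵢ − x̄)² = 180.8571 ⇒ m₂ = 25.83673
Σ(xᵢ − x̄)⁴ = 9603.7259 ⇒ m₄ = 1371.96085
m₂² = 667.53686
β₂ = m₄/m₂² = 1371.96085 / 667.53686 ≈ 2.055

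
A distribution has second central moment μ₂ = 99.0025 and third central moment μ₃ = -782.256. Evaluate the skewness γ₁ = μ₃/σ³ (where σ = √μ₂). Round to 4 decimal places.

-0.7941

σ = √μ₂ = √99.0025 = 9.95000
σ³ = μ₂^(3/2) = 985.07488
γ₁ = μ₃/σ³ = -782.256 / 985.07488 ≈ -0.7941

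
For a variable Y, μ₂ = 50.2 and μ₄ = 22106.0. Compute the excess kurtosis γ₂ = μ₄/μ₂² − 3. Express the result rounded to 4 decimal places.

5.7721

μ₂² = 50.2² = 2520.04000
μ₄/μ₂² = 22106.0 / 2520.04000 = 8.77208
γ₂ = 8.77208 − 3 ≈ 5.7721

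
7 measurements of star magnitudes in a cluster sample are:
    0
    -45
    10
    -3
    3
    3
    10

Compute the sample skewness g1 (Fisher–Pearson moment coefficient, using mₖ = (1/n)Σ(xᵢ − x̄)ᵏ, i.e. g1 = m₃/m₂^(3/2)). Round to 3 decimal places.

x̄ = (0 - 45 + 10 - 3 + 3 + 3 + 10) / 7 = -3.1429
deviations (xᵢ − x̄): 3.1429, -41.8571, 13.1429, 0.1429, 6.1429, 6.1429, 13.1429
Σ(xᵢ − x̄)² = 2182.8571 ⇒ m₂ = 2182.8571/7 = 311.83673
Σ(xᵢ − x̄)³ = -68299.4694 ⇒ m₃ = -68299.4694/7 = -9757.06706
m₂^(3/2) = 311.83673^(1.5) = 5506.69359
g1 = m₃ / m₂^(3/2) = -9757.06706 / 5506.69359 ≈ -1.772

-1.772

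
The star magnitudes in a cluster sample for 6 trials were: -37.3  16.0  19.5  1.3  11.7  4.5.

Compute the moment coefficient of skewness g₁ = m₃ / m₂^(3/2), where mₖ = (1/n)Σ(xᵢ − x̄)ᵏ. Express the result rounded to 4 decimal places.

-1.3716

x̄ = (-37.3 + 16.0 + 19.5 + 1.3 + 11.7 + 4.5) / 6 = 2.6167
deviations (xᵢ − x̄): -39.9167, 13.3833, 16.8833, -1.3167, 9.0833, 1.8833
Σ(xᵢ − x̄)² = 2145.2883 ⇒ m₂ = 2145.2883/6 = 357.54806
Σ(xᵢ − x̄)³ = -55637.3174 ⇒ m₃ = -55637.3174/6 = -9272.88624
m₂^(3/2) = 357.54806^(1.5) = 6760.85514
g₁ = m₃ / m₂^(3/2) = -9272.88624 / 6760.85514 ≈ -1.3716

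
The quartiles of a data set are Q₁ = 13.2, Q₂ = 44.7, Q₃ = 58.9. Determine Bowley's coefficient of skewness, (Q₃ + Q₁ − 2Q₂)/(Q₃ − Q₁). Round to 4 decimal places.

-0.3786

numerator: Q₃ + Q₁ − 2Q₂ = 58.9 + 13.2 − 2×44.7 = -17.3000
denominator: Q₃ − Q₁ = 58.9 − 13.2 = 45.7000
Bowley skewness = -17.3000 / 45.7000 ≈ -0.3786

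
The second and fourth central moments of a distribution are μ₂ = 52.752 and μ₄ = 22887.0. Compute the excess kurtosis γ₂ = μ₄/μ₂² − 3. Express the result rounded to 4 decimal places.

μ₂² = 52.752² = 2782.77350
μ₄/μ₂² = 22887.0 / 2782.77350 = 8.22453
γ₂ = 8.22453 − 3 ≈ 5.2245

5.2245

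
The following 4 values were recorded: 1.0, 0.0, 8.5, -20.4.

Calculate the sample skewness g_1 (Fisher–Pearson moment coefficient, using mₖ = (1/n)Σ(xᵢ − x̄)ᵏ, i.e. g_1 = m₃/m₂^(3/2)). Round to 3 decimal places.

x̄ = (1.0 + 0.0 + 8.5 - 20.4) / 4 = -2.7250
deviations (xᵢ − x̄): 3.7250, 2.7250, 11.2250, -17.6750
Σ(xᵢ − x̄)² = 459.7075 ⇒ m₂ = 459.7075/4 = 114.92687
Σ(xᵢ − x̄)³ = -4035.4909 ⇒ m₃ = -4035.4909/4 = -1008.87272
m₂^(3/2) = 114.92687^(1.5) = 1232.06153
g_1 = m₃ / m₂^(3/2) = -1008.87272 / 1232.06153 ≈ -0.819

-0.819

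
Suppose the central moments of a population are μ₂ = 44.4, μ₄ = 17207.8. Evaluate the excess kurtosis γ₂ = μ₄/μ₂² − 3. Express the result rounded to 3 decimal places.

μ₂² = 44.4² = 1971.36000
μ₄/μ₂² = 17207.8 / 1971.36000 = 8.72890
γ₂ = 8.72890 − 3 ≈ 5.729

5.729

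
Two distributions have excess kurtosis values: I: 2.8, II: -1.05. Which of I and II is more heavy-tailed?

I

Higher excess kurtosis ⇒ heavier tails relative to the normal distribution.
2.8 vs -1.05: the larger is 2.8, so I has heavier tails. (I is leptokurtic — heavier-than-normal tails; the other is platykurtic.)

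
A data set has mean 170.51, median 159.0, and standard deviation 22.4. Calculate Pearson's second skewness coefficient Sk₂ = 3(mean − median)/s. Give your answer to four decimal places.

1.5415

Sk₂ = 3(170.51 − 159.0) / 22.4 = 3 × 11.5100 / 22.4
    = 34.5300 / 22.4 ≈ 1.5415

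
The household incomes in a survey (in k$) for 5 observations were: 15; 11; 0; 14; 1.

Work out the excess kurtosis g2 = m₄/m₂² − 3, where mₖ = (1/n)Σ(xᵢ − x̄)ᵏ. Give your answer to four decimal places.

x̄ = 8.2000
Σ(xᵢ − x̄)² = 206.8000 ⇒ m₂ = 41.36000
Σ(xᵢ − x̄)⁴ = 10539.8560 ⇒ m₄ = 2107.97120
m₂² = 1710.64960
g2 = m₄/m₂² − 3 = 1.23226 − 3 ≈ -1.7677

-1.7677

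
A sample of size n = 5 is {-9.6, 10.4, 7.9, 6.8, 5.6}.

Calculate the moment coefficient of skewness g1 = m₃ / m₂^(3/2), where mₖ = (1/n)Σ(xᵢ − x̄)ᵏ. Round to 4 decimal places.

-1.3101

x̄ = (-9.6 + 10.4 + 7.9 + 6.8 + 5.6) / 5 = 4.2200
deviations (xᵢ − x̄): -13.8200, 6.1800, 3.6800, 2.5800, 1.3800
Σ(xᵢ − x̄)² = 251.2880 ⇒ m₂ = 251.2880/5 = 50.25760
Σ(xᵢ − x̄)³ = -2333.8483 ⇒ m₃ = -2333.8483/5 = -466.76966
m₂^(3/2) = 50.25760^(1.5) = 356.28917
g1 = m₃ / m₂^(3/2) = -466.76966 / 356.28917 ≈ -1.3101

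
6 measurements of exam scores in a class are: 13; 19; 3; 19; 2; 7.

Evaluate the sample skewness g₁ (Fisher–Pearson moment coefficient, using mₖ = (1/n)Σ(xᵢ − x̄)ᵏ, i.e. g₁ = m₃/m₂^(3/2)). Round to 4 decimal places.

x̄ = (13 + 19 + 3 + 19 + 2 + 7) / 6 = 10.5000
deviations (xᵢ − x̄): 2.5000, 8.5000, -7.5000, 8.5000, -8.5000, -3.5000
Σ(xᵢ − x̄)² = 291.5000 ⇒ m₂ = 291.5000/6 = 48.58333
Σ(xᵢ − x̄)³ = 165.0000 ⇒ m₃ = 165.0000/6 = 27.50000
m₂^(3/2) = 48.58333^(1.5) = 338.63431
g₁ = m₃ / m₂^(3/2) = 27.50000 / 338.63431 ≈ 0.0812

0.0812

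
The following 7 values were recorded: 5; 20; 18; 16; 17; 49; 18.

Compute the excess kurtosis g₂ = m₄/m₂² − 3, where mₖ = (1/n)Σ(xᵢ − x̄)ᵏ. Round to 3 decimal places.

x̄ = 20.4286
Σ(xᵢ − x̄)² = 1097.7143 ⇒ m₂ = 156.81633
Σ(xᵢ − x̄)⁴ = 723644.8630 ⇒ m₄ = 103377.83757
m₂² = 24591.36027
g₂ = m₄/m₂² − 3 = 4.20383 − 3 ≈ 1.204

1.204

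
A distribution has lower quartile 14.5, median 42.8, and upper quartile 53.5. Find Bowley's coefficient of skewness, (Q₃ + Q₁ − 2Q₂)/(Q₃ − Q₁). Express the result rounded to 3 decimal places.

numerator: Q₃ + Q₁ − 2Q₂ = 53.5 + 14.5 − 2×42.8 = -17.6000
denominator: Q₃ − Q₁ = 53.5 − 14.5 = 39.0000
Bowley skewness = -17.6000 / 39.0000 ≈ -0.451

-0.451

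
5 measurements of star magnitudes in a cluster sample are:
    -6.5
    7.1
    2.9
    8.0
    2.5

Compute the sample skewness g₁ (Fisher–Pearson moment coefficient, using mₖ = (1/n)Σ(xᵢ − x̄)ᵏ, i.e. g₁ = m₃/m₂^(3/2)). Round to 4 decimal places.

x̄ = (-6.5 + 7.1 + 2.9 + 8.0 + 2.5) / 5 = 2.8000
deviations (xᵢ − x̄): -9.3000, 4.3000, 0.1000, 5.2000, -0.3000
Σ(xᵢ − x̄)² = 132.1200 ⇒ m₂ = 132.1200/5 = 26.42400
Σ(xᵢ − x̄)³ = -584.2680 ⇒ m₃ = -584.2680/5 = -116.85360
m₂^(3/2) = 26.42400^(1.5) = 135.83067
g₁ = m₃ / m₂^(3/2) = -116.85360 / 135.83067 ≈ -0.8603

-0.8603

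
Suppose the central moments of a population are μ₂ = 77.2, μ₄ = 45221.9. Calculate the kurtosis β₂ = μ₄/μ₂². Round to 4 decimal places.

μ₂² = 77.2² = 5959.84000
μ₄/μ₂² = 45221.9 / 5959.84000 = 7.58777
β₂ ≈ 7.5878

7.5878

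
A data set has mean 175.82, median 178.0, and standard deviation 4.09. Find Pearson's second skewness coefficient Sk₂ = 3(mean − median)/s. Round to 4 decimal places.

Sk₂ = 3(175.82 − 178.0) / 4.09 = 3 × -2.1800 / 4.09
    = -6.5400 / 4.09 ≈ -1.5990

-1.5990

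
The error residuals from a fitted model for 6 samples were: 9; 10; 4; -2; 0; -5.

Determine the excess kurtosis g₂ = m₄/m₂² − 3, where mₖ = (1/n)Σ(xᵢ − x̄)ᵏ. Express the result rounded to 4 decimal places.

-1.4855

x̄ = 2.6667
Σ(xᵢ − x̄)² = 183.3333 ⇒ m₂ = 30.55556
Σ(xᵢ − x̄)⁴ = 8483.7778 ⇒ m₄ = 1413.96296
m₂² = 933.64198
g₂ = m₄/m₂² − 3 = 1.51446 − 3 ≈ -1.4855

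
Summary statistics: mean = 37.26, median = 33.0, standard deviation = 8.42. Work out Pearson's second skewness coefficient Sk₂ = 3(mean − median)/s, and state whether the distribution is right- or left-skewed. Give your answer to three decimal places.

Sk₂ = 3(37.26 − 33.0) / 8.42 = 3 × 4.2600 / 8.42
    = 12.7800 / 8.42 ≈ 1.518
Sk₂ > 0 ⇒ mean > median ⇒ right-skewed (positive skew).

1.518, right-skewed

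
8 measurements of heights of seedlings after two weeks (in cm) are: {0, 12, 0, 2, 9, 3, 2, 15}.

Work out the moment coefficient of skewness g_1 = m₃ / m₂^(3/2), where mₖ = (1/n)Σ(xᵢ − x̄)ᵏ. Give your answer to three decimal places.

0.647

x̄ = (0 + 12 + 0 + 2 + 9 + 3 + 2 + 15) / 8 = 5.3750
deviations (xᵢ − x̄): -5.3750, 6.6250, -5.3750, -3.3750, 3.6250, -2.3750, -3.3750, 9.6250
Σ(xᵢ − x̄)² = 235.8750 ⇒ m₂ = 235.8750/8 = 29.48438
Σ(xᵢ − x̄)³ = 829.2188 ⇒ m₃ = 829.2188/8 = 103.65234
m₂^(3/2) = 29.48438^(1.5) = 160.09873
g_1 = m₃ / m₂^(3/2) = 103.65234 / 160.09873 ≈ 0.647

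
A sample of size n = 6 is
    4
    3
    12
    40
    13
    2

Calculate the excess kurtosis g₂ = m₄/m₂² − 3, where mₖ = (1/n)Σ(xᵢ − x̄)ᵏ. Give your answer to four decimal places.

x̄ = 12.3333
Σ(xᵢ − x̄)² = 1029.3333 ⇒ m₂ = 171.55556
Σ(xᵢ − x̄)⁴ = 609717.7778 ⇒ m₄ = 101619.62963
m₂² = 29431.30864
g₂ = m₄/m₂² − 3 = 3.45277 − 3 ≈ 0.4528

0.4528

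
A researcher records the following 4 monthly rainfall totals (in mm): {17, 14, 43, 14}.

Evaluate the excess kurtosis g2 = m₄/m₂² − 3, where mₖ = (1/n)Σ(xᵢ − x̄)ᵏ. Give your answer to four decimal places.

x̄ = 22.0000
Σ(xᵢ − x̄)² = 594.0000 ⇒ m₂ = 148.50000
Σ(xᵢ − x̄)⁴ = 203298.0000 ⇒ m₄ = 50824.50000
m₂² = 22052.25000
g2 = m₄/m₂² − 3 = 2.30473 − 3 ≈ -0.6953

-0.6953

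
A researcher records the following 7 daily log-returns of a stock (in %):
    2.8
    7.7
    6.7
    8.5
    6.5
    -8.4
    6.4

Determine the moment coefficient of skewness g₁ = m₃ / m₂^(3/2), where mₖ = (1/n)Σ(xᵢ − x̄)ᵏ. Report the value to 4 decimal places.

x̄ = (2.8 + 7.7 + 6.7 + 8.5 + 6.5 - 8.4 + 6.4) / 7 = 4.3143
deviations (xᵢ − x̄): -1.5143, 3.3857, 2.3857, 4.1857, 2.1857, -12.7143, 2.0857
Σ(xᵢ − x̄)² = 207.7486 ⇒ m₂ = 207.7486/7 = 29.67837
Σ(xᵢ − x̄)³ = -1913.5365 ⇒ m₃ = -1913.5365/7 = -273.36236
m₂^(3/2) = 29.67837^(1.5) = 161.68138
g₁ = m₃ / m₂^(3/2) = -273.36236 / 161.68138 ≈ -1.6907

-1.6907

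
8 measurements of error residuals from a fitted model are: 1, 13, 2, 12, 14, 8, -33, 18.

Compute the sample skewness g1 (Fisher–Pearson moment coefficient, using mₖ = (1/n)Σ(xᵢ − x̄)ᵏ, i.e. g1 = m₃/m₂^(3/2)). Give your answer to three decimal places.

-1.713

x̄ = (1 + 13 + 2 + 12 + 14 + 8 - 33 + 18) / 8 = 4.3750
deviations (xᵢ − x̄): -3.3750, 8.6250, -2.3750, 7.6250, 9.6250, 3.6250, -37.3750, 13.6250
Σ(xᵢ − x̄)² = 1837.8750 ⇒ m₂ = 1837.8750/8 = 229.73438
Σ(xᵢ − x̄)³ = -47707.0313 ⇒ m₃ = -47707.0313/8 = -5963.37891
m₂^(3/2) = 229.73438^(1.5) = 3482.08185
g1 = m₃ / m₂^(3/2) = -5963.37891 / 3482.08185 ≈ -1.713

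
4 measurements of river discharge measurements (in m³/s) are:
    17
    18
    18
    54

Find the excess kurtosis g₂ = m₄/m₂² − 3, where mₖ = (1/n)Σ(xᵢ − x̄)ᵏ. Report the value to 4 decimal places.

-0.6684

x̄ = 26.7500
Σ(xᵢ − x̄)² = 990.7500 ⇒ m₂ = 247.68750
Σ(xᵢ − x̄)⁴ = 572159.5781 ⇒ m₄ = 143039.89453
m₂² = 61349.09766
g₂ = m₄/m₂² − 3 = 2.33157 − 3 ≈ -0.6684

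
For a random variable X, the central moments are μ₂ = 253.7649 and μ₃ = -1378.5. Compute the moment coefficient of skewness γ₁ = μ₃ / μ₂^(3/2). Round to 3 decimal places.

σ = √μ₂ = √253.7649 = 15.93000
σ³ = μ₂^(3/2) = 4042.47486
γ₁ = μ₃/σ³ = -1378.5 / 4042.47486 ≈ -0.341

-0.341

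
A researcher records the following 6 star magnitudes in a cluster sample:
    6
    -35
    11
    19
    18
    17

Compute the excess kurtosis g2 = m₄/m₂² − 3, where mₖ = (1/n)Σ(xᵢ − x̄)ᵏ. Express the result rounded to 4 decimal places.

x̄ = 6.0000
Σ(xᵢ − x̄)² = 2140.0000 ⇒ m₂ = 356.66667
Σ(xᵢ − x̄)⁴ = 2890324.0000 ⇒ m₄ = 481720.66667
m₂² = 127211.11111
g2 = m₄/m₂² − 3 = 3.78678 − 3 ≈ 0.7868

0.7868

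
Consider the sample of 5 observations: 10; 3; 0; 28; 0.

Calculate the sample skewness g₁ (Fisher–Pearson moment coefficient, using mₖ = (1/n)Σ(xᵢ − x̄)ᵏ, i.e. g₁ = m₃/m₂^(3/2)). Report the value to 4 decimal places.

1.1105

x̄ = (10 + 3 + 0 + 28 + 0) / 5 = 8.2000
deviations (xᵢ − x̄): 1.8000, -5.2000, -8.2000, 19.8000, -8.2000
Σ(xᵢ − x̄)² = 556.8000 ⇒ m₂ = 556.8000/5 = 111.36000
Σ(xᵢ − x̄)³ = 6524.8800 ⇒ m₃ = 6524.8800/5 = 1304.97600
m₂^(3/2) = 111.36000^(1.5) = 1175.15143
g₁ = m₃ / m₂^(3/2) = 1304.97600 / 1175.15143 ≈ 1.1105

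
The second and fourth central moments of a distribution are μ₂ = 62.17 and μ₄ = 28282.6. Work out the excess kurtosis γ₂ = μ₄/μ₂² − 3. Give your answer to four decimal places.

4.3174

μ₂² = 62.17² = 3865.10890
μ₄/μ₂² = 28282.6 / 3865.10890 = 7.31741
γ₂ = 7.31741 − 3 ≈ 4.3174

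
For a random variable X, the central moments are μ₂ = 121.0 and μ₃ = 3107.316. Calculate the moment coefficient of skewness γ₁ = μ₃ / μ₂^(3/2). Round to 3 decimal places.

2.335

σ = √μ₂ = √121.0 = 11.00000
σ³ = μ₂^(3/2) = 1331.00000
γ₁ = μ₃/σ³ = 3107.316 / 1331.00000 ≈ 2.335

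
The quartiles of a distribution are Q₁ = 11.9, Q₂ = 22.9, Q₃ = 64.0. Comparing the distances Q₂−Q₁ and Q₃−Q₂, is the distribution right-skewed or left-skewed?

Q₂ − Q₁ = 11.0;  Q₃ − Q₂ = 41.1
Q₃ − Q₂ > Q₂ − Q₁ ⇒ the upper half is more spread out ⇒ right-skewed.

right-skewed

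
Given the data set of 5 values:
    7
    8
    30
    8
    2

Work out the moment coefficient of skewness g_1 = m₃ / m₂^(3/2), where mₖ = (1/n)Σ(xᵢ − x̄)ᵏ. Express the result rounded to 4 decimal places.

1.2945

x̄ = (7 + 8 + 30 + 8 + 2) / 5 = 11.0000
deviations (xᵢ − x̄): -4.0000, -3.0000, 19.0000, -3.0000, -9.0000
Σ(xᵢ − x̄)² = 476.0000 ⇒ m₂ = 476.0000/5 = 95.20000
Σ(xᵢ − x̄)³ = 6012.0000 ⇒ m₃ = 6012.0000/5 = 1202.40000
m₂^(3/2) = 95.20000^(1.5) = 928.87104
g_1 = m₃ / m₂^(3/2) = 1202.40000 / 928.87104 ≈ 1.2945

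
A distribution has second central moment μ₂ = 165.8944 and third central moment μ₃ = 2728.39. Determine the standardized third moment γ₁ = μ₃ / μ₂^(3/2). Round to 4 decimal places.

1.2769

σ = √μ₂ = √165.8944 = 12.88000
σ³ = μ₂^(3/2) = 2136.71987
γ₁ = μ₃/σ³ = 2728.39 / 2136.71987 ≈ 1.2769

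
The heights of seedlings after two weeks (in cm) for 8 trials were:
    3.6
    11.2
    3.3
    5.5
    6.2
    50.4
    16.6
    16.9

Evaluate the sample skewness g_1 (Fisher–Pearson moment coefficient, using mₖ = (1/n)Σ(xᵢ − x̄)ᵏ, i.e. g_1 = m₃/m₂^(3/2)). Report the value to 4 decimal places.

1.7592

x̄ = (3.6 + 11.2 + 3.3 + 5.5 + 6.2 + 50.4 + 16.6 + 16.9) / 8 = 14.2125
deviations (xᵢ − x̄): -10.6125, -3.0125, -10.9125, -8.7125, -8.0125, 36.1875, 2.3875, 2.6875
Σ(xᵢ − x̄)² = 1703.3488 ⇒ m₂ = 1703.3488/8 = 212.91859
Σ(xᵢ − x̄)³ = 43724.0114 ⇒ m₃ = 43724.0114/8 = 5465.50143
m₂^(3/2) = 212.91859^(1.5) = 3106.85070
g_1 = m₃ / m₂^(3/2) = 5465.50143 / 3106.85070 ≈ 1.7592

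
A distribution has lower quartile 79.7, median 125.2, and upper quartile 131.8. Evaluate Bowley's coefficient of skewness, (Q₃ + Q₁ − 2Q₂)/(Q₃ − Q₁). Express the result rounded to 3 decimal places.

-0.747

numerator: Q₃ + Q₁ − 2Q₂ = 131.8 + 79.7 − 2×125.2 = -38.9000
denominator: Q₃ − Q₁ = 131.8 − 79.7 = 52.1000
Bowley skewness = -38.9000 / 52.1000 ≈ -0.747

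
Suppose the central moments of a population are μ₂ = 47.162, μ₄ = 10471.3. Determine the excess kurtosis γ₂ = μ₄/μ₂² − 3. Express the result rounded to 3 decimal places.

1.708

μ₂² = 47.162² = 2224.25424
μ₄/μ₂² = 10471.3 / 2224.25424 = 4.70778
γ₂ = 4.70778 − 3 ≈ 1.708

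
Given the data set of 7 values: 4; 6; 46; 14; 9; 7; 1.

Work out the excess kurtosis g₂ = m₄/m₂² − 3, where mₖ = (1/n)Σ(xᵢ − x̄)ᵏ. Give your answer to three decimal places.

x̄ = 12.4286
Σ(xᵢ − x̄)² = 1413.7143 ⇒ m₂ = 201.95918
Σ(xᵢ − x̄)⁴ = 1295047.9650 ⇒ m₄ = 185006.85214
m₂² = 40787.51187
g₂ = m₄/m₂² − 3 = 4.53587 − 3 ≈ 1.536

1.536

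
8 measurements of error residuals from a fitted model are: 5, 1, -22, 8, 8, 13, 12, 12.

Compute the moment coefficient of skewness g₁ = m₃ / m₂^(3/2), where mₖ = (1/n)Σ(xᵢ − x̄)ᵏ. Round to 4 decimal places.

x̄ = (5 + 1 - 22 + 8 + 8 + 13 + 12 + 12) / 8 = 4.6250
deviations (xᵢ − x̄): 0.3750, -3.6250, -26.6250, 3.3750, 3.3750, 8.3750, 7.3750, 7.3750
Σ(xᵢ − x̄)² = 923.8750 ⇒ m₂ = 923.8750/8 = 115.48438
Σ(xᵢ − x̄)³ = -17455.2188 ⇒ m₃ = -17455.2188/8 = -2181.90234
m₂^(3/2) = 115.48438^(1.5) = 1241.03732
g₁ = m₃ / m₂^(3/2) = -2181.90234 / 1241.03732 ≈ -1.7581

-1.7581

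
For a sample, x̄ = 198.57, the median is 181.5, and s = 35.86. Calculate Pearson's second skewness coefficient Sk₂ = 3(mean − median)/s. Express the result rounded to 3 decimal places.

Sk₂ = 3(198.57 − 181.5) / 35.86 = 3 × 17.0700 / 35.86
    = 51.2100 / 35.86 ≈ 1.428

1.428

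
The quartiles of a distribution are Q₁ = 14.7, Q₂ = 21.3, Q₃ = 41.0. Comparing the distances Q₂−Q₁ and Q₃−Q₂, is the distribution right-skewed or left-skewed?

Q₂ − Q₁ = 6.6;  Q₃ − Q₂ = 19.7
Q₃ − Q₂ > Q₂ − Q₁ ⇒ the upper half is more spread out ⇒ right-skewed.

right-skewed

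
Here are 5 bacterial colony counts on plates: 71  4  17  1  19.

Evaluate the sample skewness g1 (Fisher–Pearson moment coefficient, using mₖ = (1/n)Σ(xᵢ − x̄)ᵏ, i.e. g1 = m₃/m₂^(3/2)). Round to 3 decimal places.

1.218

x̄ = (71 + 4 + 17 + 1 + 19) / 5 = 22.4000
deviations (xᵢ − x̄): 48.6000, -18.4000, -5.4000, -21.4000, -3.4000
Σ(xᵢ − x̄)² = 3199.2000 ⇒ m₂ = 3199.2000/5 = 639.84000
Σ(xᵢ − x̄)³ = 98564.6400 ⇒ m₃ = 98564.6400/5 = 19712.92800
m₂^(3/2) = 639.84000^(1.5) = 16184.79043
g1 = m₃ / m₂^(3/2) = 19712.92800 / 16184.79043 ≈ 1.218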